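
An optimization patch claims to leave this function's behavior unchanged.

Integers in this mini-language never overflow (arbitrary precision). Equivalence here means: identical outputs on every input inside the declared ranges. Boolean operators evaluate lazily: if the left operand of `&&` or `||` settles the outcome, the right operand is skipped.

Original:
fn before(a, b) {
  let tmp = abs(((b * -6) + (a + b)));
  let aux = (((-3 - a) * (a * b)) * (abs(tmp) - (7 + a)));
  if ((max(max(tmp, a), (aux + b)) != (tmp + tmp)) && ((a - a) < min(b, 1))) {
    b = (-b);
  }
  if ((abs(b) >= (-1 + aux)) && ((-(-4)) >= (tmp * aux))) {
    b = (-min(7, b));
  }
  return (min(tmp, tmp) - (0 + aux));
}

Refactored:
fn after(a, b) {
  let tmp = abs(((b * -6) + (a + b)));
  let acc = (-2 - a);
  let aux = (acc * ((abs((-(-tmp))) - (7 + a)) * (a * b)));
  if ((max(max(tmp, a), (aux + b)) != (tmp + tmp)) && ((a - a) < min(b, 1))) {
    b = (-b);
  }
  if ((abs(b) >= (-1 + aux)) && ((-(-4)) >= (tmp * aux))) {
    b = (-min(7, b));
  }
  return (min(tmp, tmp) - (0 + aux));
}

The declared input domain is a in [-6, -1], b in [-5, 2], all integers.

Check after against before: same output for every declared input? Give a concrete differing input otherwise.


These are not equivalent — on a=-6, b=-5 the outputs split (-1601 vs -2141).
before: tmp becomes 19; next aux becomes 1620; next ((max(max(tmp, a), (aux + b)) != (tmp + tmp)) && ((a - a) < min(b, 1))) evaluates to false; next ((abs(b) >= (-1 + aux)) && ((-(-4)) >= (tmp * aux))) evaluates to false; next final value -1601
after: tmp becomes 19; next acc becomes 4; next aux becomes 2160; next ((max(max(tmp, a), (aux + b)) != (tmp + tmp)) && ((a - a) < min(b, 1))) evaluates to false; next ((abs(b) >= (-1 + aux)) && ((-(-4)) >= (tmp * aux))) evaluates to false; next final value -2141
verdict: not equivalent; witness: a=-6, b=-5


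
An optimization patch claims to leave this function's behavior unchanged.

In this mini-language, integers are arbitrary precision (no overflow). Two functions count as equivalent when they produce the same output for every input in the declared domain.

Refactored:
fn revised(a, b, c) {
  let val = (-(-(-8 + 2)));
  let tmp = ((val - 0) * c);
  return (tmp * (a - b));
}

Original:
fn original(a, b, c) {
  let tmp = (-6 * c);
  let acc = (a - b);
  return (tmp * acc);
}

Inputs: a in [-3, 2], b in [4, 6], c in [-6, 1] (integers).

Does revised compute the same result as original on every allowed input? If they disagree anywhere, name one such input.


Changes here: arithmetic usage differs, and local variable names differ, and constant usage differs; the full 144-point sweep finds no disagreement.
verdict: equivalent


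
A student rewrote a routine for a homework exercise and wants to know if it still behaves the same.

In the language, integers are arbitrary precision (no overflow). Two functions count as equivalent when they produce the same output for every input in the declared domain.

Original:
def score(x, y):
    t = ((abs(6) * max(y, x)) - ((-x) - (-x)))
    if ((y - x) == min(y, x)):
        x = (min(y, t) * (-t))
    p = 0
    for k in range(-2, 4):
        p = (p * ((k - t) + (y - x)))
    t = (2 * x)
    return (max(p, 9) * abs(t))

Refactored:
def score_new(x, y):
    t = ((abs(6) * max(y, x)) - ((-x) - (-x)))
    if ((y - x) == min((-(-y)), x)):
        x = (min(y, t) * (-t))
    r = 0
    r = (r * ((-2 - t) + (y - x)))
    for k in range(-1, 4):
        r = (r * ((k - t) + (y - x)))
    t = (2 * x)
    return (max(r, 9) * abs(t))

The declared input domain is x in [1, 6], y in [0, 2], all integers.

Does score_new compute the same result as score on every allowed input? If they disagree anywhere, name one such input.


The two are interchangeable: constant usage differs, plus arithmetic usage differs, plus local variable names differ, plus statement counts differ, plus loop structure differs, and every declared input agrees.
One worked example (x=6, y=1) — score: t := 36 | ((y - x) == min(y, x)): false | p := 0 | iter k=-2: | p := 0 | iter k=-1: | p := 0 | iter k=0: | p := 0 | iter k=1: | p := 0 | iter k=2: | p := 0 | iter k=3: | p := 0 | t := 12 | result 108; score_new: t := 36 | ((y - x) == min((-(-y)), x)): false | r := 0 | r := 0 | iter k=-1: | r := 0 | iter k=0: | r := 0 | iter k=1: | r := 0 | iter k=2: | r := 0 | iter k=3: | r := 0 | t := 12 | result 108; agreement on 108.
Sweeping the whole domain (18 inputs) finds no disagreement.
verdict: equivalent


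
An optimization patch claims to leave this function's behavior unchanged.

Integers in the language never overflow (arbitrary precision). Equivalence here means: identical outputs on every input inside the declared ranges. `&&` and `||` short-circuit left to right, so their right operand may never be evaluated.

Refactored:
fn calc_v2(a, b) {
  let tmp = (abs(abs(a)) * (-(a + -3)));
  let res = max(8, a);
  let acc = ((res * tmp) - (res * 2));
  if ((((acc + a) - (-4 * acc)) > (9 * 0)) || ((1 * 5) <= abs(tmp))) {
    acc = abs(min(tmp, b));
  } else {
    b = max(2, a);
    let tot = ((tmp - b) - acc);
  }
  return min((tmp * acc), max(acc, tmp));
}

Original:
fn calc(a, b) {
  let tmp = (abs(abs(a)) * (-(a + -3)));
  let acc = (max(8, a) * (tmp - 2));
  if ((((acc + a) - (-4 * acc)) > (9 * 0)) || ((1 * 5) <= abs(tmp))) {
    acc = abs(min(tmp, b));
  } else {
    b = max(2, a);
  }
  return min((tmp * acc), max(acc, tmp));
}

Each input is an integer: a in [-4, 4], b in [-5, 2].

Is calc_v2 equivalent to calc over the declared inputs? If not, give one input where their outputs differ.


Reading the diff, among the changes: arithmetic usage differs, and local variable names differ, and statement counts differ.
Tracing a=0, b=1: calc: tmp := 0 | acc := -16 | ((((acc + a) - (-4 * acc)) > (9 * 0)) || ((1 * 5) <= abs(tmp))): false | b := 2 | result 0 | calc_v2: tmp := 0 | res := 8 | acc := -16 | ((((acc + a) - (-4 * acc)) > (9 * 0)) || ((1 * 5) <= abs(tmp))): false | b := 2 | tot := 14 | result 0 — matching result 0.
Sweeping the whole domain (72 inputs) finds no disagreement.
verdict: equivalent


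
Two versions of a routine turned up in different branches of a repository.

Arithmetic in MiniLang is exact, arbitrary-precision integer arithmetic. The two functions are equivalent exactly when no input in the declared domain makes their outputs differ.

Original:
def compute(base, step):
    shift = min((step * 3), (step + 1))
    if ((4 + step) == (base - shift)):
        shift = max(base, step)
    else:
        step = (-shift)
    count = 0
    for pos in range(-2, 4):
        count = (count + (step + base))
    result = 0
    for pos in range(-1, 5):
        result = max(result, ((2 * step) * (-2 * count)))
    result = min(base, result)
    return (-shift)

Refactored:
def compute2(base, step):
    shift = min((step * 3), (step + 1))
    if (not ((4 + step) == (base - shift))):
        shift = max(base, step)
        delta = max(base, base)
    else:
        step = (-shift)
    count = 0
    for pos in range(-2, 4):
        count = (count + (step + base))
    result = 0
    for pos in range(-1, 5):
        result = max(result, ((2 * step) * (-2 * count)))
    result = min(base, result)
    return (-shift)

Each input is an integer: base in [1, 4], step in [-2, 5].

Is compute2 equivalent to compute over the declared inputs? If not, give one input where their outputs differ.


These are not equivalent — on base=1, step=-2 the outputs split (6 vs -1).
compute: shift = -6; ((4 + step) == (base - shift)) -> false; step = 6; count = 0; [pos=-2]; count = 7; [pos=-1]; count = 14; [pos=0]; count = 21; [pos=1]; count = 28; [pos=2]; count = 35; [pos=3]; count = 42; result = 0; [pos=-1]; result = 0; [pos=0]; result = 0; [pos=1]; result = 0; [pos=2]; result = 0; [pos=3]; result = 0; [pos=4]; result = 0; result = 0; return 6
compute2: shift = -6; (not ((4 + step) == (base - shift))) -> true; shift = 1; delta = 1; count = 0; [pos=-2]; count = -1; [pos=-1]; count = -2; [pos=0]; count = -3; [pos=1]; count = -4; [pos=2]; count = -5; [pos=3]; count = -6; result = 0; [pos=-1]; result = 0; [pos=0]; result = 0; [pos=1]; result = 0; [pos=2]; result = 0; [pos=3]; result = 0; [pos=4]; result = 0; result = 0; return -1
verdict: not equivalent; witness: base=1, step=-2


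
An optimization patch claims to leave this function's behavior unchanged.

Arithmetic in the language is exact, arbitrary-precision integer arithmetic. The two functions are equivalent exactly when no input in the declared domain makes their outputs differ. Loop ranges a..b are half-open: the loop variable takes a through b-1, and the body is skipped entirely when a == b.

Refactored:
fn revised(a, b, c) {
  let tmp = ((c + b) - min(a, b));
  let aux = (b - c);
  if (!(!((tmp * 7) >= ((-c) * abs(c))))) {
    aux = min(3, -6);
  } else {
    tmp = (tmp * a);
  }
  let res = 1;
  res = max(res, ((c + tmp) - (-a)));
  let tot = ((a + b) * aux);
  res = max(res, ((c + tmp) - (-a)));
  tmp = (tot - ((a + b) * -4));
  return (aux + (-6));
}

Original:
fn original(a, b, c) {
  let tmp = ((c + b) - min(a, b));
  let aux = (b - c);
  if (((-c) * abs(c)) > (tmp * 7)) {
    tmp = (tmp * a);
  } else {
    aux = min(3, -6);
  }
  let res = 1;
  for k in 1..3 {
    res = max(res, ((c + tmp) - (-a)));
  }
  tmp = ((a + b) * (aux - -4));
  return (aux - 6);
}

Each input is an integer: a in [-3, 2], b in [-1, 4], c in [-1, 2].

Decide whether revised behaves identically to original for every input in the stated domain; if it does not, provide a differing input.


Equivalent — the differences include statement counts differ; and comparison usage differs; and loop structure differs; and min/max/abs usage differs; and arithmetic usage differs; and local variable names differ; and boolean connective usage differs, yet no declared input distinguishes the two.
As a probe, take a=-1, b=0, c=0: original runs tmp becomes 1; next aux becomes 0; next (((-c) * abs(c)) > (tmp * 7)) evaluates to false; next aux becomes -6; next res becomes 1; next at k=1:; next res becomes 1; next at k=2:; next res becomes 1; next tmp becomes 2; next final value -12; revised runs tmp becomes 1; next aux becomes 0; next (!(!((tmp * 7) >= ((-c) * abs(c))))) evaluates to true; next aux becomes -6; next res becomes 1; next res becomes 1; next tot becomes 6; next res becomes 1; next tmp becomes 2; next final value -12; both end at -12.
Across all 144 domain points the two functions coincide.
verdict: equivalent


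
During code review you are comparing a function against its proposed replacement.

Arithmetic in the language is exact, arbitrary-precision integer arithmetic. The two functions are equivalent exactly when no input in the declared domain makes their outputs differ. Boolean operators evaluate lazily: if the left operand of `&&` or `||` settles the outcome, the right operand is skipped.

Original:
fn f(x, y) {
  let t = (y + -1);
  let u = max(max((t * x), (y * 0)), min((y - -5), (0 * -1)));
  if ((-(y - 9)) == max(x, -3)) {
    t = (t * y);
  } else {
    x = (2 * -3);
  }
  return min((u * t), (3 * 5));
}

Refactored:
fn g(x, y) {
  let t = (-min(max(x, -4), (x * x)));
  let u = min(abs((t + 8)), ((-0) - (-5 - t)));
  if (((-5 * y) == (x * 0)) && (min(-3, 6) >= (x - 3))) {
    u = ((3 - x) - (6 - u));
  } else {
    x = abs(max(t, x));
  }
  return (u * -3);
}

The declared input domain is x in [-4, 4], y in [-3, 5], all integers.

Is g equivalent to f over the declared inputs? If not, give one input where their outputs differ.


Try x=-4, y=-3.
f: t=-4, then u=16, then ((-(y - 9)) == max(x, -3)) is false, then x=-6, then returns -64
g: t=4, then u=9, then (((-5 * y) == (x * 0)) && (min(-3, 6) >= (x - 3))) is false, then x=4, then returns -27
-64 vs -27 — the two versions disagree here.
verdict: not equivalent; witness: x=-4, y=-3


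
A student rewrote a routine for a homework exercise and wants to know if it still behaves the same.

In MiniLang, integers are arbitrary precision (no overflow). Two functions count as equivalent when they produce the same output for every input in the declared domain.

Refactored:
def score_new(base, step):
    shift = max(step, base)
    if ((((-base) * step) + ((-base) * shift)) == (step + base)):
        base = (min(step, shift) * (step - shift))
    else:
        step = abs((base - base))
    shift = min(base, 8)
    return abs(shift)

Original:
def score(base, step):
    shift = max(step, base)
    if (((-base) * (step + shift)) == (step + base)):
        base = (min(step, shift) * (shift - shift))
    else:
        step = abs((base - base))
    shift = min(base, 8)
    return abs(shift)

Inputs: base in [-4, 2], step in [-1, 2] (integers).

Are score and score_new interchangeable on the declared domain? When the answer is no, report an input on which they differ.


On input base=1, step=-1, score returns 0 while score_new returns 2.
verdict: not equivalent; witness: base=1, step=-1


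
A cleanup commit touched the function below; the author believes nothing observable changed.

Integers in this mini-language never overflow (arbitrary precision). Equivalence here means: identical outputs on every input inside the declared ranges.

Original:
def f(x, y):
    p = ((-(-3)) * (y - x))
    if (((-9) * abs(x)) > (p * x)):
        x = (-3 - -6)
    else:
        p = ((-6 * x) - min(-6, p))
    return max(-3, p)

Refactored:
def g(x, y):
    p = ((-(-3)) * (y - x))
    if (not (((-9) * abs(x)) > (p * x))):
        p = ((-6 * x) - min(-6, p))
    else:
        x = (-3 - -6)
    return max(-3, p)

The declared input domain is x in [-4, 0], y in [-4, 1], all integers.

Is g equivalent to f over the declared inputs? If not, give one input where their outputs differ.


Side by side, the visible changes include: boolean connective usage differs.
As a probe, take x=-1, y=0: f runs p = 3; (((-9) * abs(x)) > (p * x)) -> false; p = 12; return 12; g runs p = 3; (not (((-9) * abs(x)) > (p * x))) -> true; p = 12; return 12; both end at 12.
Across all 30 domain points the two functions coincide.
verdict: equivalent


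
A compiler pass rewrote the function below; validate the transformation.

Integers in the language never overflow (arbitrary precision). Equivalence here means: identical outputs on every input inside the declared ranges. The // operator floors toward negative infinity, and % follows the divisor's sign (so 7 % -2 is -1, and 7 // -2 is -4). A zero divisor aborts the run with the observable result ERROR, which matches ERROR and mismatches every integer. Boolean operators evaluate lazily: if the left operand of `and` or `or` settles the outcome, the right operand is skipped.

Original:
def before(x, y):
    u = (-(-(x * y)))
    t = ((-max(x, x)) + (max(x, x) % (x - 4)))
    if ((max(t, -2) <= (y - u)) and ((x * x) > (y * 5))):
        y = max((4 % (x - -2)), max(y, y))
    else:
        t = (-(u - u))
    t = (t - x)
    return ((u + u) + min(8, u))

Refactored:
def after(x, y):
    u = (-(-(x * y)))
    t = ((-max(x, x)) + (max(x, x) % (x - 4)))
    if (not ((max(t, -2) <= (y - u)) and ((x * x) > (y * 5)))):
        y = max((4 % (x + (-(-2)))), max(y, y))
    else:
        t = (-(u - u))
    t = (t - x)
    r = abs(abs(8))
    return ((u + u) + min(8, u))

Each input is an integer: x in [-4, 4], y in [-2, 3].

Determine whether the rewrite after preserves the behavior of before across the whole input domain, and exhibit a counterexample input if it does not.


Try x=-2, y=-2.
before: u becomes 4; next t becomes 0; next ((max(t, -2) <= (y - u)) and ((x * x) > (y * 5))) evaluates to false; next t becomes 0; next t becomes 2; next final value 12
after: u becomes 4; next t becomes 0; next (not ((max(t, -2) <= (y - u)) and ((x * x) > (y * 5)))) evaluates to true; next hits division by zero so the output is ERROR
12 != ERROR, so the rewrite changes behavior.
verdict: not equivalent; witness: x=-2, y=-2


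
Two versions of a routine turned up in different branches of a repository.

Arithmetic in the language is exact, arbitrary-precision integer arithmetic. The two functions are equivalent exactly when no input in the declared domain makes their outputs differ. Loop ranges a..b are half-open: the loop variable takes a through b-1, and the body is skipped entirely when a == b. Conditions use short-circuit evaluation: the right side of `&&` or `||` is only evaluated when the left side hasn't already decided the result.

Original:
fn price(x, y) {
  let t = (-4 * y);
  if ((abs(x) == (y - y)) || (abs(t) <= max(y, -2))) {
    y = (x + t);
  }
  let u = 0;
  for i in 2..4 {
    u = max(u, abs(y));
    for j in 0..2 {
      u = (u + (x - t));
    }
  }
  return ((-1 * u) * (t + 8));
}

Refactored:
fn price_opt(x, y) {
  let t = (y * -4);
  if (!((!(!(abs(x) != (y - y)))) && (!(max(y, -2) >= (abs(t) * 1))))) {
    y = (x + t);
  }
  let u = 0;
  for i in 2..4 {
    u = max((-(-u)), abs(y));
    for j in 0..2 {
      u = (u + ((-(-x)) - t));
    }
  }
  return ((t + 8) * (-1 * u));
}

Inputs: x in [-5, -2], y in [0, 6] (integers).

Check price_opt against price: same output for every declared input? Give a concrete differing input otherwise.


Comparing the listings, the differences include: comparison usage differs, boolean connective usage differs, arithmetic usage differs, constant usage differs.
Tracing x=-2, y=2: price: t := -8 | ((abs(x) == (y - y)) || (abs(t) <= max(y, -2))): false | u := 0 | iter i=2: | u := 2 | iter j=0: | u := 8 | iter j=1: | u := 14 | iter i=3: | u := 14 | iter j=0: | u := 20 | iter j=1: | u := 26 | result 0 | price_opt: t := -8 | (!((!(!(abs(x) != (y - y)))) && (!(max(y, -2) >= (abs(t) * 1))))): false | u := 0 | iter i=2: | u := 2 | iter j=0: | u := 8 | iter j=1: | u := 14 | iter i=3: | u := 14 | iter j=0: | u := 20 | iter j=1: | u := 26 | result 0 — matching result 0.
Sweeping the whole domain (28 inputs) finds no disagreement.
verdict: equivalent


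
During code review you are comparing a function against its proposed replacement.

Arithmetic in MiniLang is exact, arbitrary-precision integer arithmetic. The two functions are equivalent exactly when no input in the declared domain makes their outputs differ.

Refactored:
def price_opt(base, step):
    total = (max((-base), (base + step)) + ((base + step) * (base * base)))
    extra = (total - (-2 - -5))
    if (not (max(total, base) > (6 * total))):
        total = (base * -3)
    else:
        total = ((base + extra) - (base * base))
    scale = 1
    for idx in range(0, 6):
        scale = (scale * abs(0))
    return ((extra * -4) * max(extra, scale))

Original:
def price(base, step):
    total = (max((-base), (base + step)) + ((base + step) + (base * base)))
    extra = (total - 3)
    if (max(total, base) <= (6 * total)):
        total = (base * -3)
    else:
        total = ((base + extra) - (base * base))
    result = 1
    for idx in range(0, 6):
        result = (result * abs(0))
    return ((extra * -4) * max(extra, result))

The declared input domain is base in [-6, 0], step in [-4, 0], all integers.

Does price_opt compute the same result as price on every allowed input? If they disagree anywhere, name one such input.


Take base=-6, step=-4.
price: total=32, then extra=29, then (max(total, base) <= (6 * total)) is true, then total=18, then result=1, then (idx=0), then result=0, then (idx=1), then result=0, then (idx=2), then result=0, then (idx=3), then result=0, then (idx=4), then result=0, then (idx=5), then result=0, then returns -3364
price_opt: total=-354, then extra=-357, then (not (max(total, base) > (6 * total))) is false, then total=-399, then scale=1, then (idx=0), then scale=0, then (idx=1), then scale=0, then (idx=2), then scale=0, then (idx=3), then scale=0, then (idx=4), then scale=0, then (idx=5), then scale=0, then returns 0
-3364 and 0 differ, so these are not the same function on this domain.
verdict: not equivalent; witness: base=-6, step=-4


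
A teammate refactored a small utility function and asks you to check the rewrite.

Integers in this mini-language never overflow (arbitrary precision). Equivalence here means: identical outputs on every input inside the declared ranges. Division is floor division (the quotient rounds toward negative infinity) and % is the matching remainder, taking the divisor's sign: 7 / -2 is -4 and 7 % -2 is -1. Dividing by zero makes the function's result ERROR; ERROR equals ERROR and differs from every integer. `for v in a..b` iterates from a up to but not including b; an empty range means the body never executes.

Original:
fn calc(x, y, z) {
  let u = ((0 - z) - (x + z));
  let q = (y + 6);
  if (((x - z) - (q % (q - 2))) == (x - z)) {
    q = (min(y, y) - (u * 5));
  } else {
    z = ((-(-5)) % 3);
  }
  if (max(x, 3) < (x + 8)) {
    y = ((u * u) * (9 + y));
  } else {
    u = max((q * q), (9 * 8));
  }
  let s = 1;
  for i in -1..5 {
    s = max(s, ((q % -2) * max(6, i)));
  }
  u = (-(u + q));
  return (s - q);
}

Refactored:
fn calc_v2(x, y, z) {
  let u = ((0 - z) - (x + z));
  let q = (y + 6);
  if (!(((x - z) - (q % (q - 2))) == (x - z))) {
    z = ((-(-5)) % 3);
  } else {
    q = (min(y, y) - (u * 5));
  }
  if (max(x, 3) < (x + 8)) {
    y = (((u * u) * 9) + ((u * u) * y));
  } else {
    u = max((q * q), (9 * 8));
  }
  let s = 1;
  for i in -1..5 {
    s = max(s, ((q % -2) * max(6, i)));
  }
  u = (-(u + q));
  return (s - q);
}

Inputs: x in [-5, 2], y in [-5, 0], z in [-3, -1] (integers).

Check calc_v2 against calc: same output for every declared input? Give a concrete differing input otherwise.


Comparing the listings, the differences include: boolean connective usage differs, and arithmetic usage differs.
Spot check at x=-3, y=-1, z=-2 — calc: u becomes 7; next q becomes 5; next (((x - z) - (q % (q - 2))) == (x - z)) evaluates to false; next z becomes 2; next (max(x, 3) < (x + 8)) evaluates to true; next y becomes 392; next s becomes 1; next at i=-1:; next s becomes 1; next at i=0:; next s becomes 1; next at i=1:; next s becomes 1; next at i=2:; next s becomes 1; next at i=3:; next s becomes 1; next at i=4:; next s becomes 1; next u becomes -12; next final value -4. calc_v2: u becomes 7; next q becomes 5; next (!(((x - z) - (q % (q - 2))) == (x - z))) evaluates to true; next z becomes 2; next (max(x, 3) < (x + 8)) evaluates to true; next y becomes 392; next s becomes 1; next at i=-1:; next s becomes 1; next at i=0:; next s becomes 1; next at i=1:; next s becomes 1; next at i=2:; next s becomes 1; next at i=3:; next s becomes 1; next at i=4:; next s becomes 1; next u becomes -12; next final value -4. Both give -4.
Across all 144 domain points the two functions coincide.
verdict: equivalent


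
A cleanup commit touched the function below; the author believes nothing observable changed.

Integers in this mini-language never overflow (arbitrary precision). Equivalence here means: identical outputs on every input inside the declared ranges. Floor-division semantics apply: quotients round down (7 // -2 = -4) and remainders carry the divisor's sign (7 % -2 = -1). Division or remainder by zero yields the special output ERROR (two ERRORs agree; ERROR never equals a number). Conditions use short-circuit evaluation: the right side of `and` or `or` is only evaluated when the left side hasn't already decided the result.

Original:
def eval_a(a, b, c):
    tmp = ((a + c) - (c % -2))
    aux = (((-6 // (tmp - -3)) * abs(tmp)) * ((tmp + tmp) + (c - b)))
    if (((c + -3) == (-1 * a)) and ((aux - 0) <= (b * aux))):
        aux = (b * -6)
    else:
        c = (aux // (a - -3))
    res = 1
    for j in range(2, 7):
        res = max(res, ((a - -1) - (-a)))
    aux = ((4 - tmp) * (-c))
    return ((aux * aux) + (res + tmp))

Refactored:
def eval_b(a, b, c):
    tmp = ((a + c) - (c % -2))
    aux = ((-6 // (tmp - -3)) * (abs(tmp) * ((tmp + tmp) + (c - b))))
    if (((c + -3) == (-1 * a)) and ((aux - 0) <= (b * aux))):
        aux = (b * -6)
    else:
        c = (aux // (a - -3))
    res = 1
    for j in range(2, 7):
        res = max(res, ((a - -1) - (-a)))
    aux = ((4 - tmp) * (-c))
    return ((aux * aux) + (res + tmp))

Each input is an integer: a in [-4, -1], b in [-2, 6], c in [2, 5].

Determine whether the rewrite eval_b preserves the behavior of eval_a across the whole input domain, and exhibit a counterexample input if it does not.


This is a faithful refactor — same computation, different form, but the computed results match everywhere.
As a probe, take a=-2, b=-2, c=5: eval_a runs tmp becomes 4; next aux becomes -60; next (((c + -3) == (-1 * a)) and ((aux - 0) <= (b * aux))) evaluates to true; next aux becomes 12; next res becomes 1; next at j=2:; next res becomes 1; next at j=3:; next res becomes 1; next at j=4:; next res becomes 1; next at j=5:; next res becomes 1; next at j=6:; next res becomes 1; next aux becomes 0; next final value 5; eval_b runs tmp becomes 4; next aux becomes -60; next (((c + -3) == (-1 * a)) and ((aux - 0) <= (b * aux))) evaluates to true; next aux becomes 12; next res becomes 1; next at j=2:; next res becomes 1; next at j=3:; next res becomes 1; next at j=4:; next res becomes 1; next at j=5:; next res becomes 1; next at j=6:; next res becomes 1; next aux becomes 0; next final value 5; both end at 5.
Checked all 144 inputs in the declared domain: the outputs agree on every one.
verdict: equivalent


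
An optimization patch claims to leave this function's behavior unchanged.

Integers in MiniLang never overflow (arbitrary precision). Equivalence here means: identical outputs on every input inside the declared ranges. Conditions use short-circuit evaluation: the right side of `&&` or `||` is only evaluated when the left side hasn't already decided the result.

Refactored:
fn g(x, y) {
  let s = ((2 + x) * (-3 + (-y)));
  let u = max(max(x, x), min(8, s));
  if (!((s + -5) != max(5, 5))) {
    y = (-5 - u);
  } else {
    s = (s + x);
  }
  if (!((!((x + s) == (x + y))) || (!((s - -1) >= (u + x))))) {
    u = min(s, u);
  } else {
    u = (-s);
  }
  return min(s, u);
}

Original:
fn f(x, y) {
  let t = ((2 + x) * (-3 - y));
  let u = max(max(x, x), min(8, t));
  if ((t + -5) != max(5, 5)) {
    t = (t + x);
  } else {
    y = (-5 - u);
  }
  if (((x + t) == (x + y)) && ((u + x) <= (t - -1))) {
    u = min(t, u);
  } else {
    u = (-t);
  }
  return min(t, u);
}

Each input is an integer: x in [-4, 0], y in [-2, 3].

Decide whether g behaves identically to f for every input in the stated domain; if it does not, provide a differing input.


Behavior is preserved: although arithmetic usage differs; and local variable names differ; and boolean connective usage differs; and comparison usage differs, the outputs never diverge.
Tracing x=-4, y=-2: f: t = 2; u = 2; ((t + -5) != max(5, 5)) -> true; t = -2; (((x + t) == (x + y)) && ((u + x) <= (t - -1))) -> true; u = -2; return -2 | g: s = 2; u = 2; (!((s + -5) != max(5, 5))) -> false; s = -2; (!((!((x + s) == (x + y))) || (!((s - -1) >= (u + x))))) -> true; u = -2; return -2 — matching result -2.
An exhaustive pass over the 30 declared inputs shows identical outputs.
verdict: equivalent


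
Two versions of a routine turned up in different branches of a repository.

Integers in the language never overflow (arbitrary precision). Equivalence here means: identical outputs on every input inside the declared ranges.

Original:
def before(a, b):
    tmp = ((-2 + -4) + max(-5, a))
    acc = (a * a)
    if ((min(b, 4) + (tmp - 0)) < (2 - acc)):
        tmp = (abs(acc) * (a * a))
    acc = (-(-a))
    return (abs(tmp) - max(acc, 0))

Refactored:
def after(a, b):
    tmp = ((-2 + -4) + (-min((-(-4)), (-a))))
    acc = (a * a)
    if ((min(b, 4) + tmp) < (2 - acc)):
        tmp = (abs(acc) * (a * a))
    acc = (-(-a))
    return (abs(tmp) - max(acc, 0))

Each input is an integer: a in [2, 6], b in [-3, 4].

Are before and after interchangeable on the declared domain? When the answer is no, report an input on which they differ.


Equivalent. The edit looks behavioral (`-5` became `-4`), but over these ranges it never changes the outcome.
Sweeping the whole domain (40 inputs) finds no disagreement.
As a probe, take a=6, b=-2: before runs tmp=0, then acc=36, then ((min(b, 4) + (tmp - 0)) < (2 - acc)) is false, then acc=6, then returns -6; after runs tmp=0, then acc=36, then ((min(b, 4) + tmp) < (2 - acc)) is false, then acc=6, then returns -6; both end at -6.
verdict: equivalent


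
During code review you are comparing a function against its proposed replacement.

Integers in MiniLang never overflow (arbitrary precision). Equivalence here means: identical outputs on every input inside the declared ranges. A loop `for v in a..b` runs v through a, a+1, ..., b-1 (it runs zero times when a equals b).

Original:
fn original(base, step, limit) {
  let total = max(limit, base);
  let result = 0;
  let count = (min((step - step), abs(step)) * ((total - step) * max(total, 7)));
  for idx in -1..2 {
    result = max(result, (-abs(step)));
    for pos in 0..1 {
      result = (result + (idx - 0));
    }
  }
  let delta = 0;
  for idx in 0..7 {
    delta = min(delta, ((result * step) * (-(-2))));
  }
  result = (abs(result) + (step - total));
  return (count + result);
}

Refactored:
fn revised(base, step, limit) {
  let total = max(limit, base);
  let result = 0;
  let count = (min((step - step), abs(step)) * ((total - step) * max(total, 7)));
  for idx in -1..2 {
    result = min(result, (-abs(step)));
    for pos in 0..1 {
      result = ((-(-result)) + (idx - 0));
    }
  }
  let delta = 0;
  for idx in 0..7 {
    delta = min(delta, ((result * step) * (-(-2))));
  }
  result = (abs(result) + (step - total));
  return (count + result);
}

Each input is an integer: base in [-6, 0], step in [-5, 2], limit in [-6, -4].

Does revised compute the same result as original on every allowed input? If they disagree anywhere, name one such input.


There is a counterexample at base=-6, step=-5, limit=-6: 1 on one side, 6 on the other.
original: total := -6 | result := 0 | count := 0 | iter idx=-1: | result := 0 | iter pos=0: | result := -1 | iter idx=0: | result := -1 | iter pos=0: | result := -1 | iter idx=1: | result := -1 | iter pos=0: | result := 0 | delta := 0 | iter idx=0: | delta := 0 | iter idx=1: | delta := 0 | iter idx=2: | delta := 0 | iter idx=3: | delta := 0 | iter idx=4: | delta := 0 | iter idx=5: | delta := 0 | iter idx=6: | delta := 0 | result := 1 | result 1
revised: total := -6 | result := 0 | count := 0 | iter idx=-1: | result := -5 | iter pos=0: | result := -6 | iter idx=0: | result := -6 | iter pos=0: | result := -6 | iter idx=1: | result := -6 | iter pos=0: | result := -5 | delta := 0 | iter idx=0: | delta := 0 | iter idx=1: | delta := 0 | iter idx=2: | delta := 0 | iter idx=3: | delta := 0 | iter idx=4: | delta := 0 | iter idx=5: | delta := 0 | iter idx=6: | delta := 0 | result := 6 | result 6
verdict: not equivalent; witness: base=-6, step=-5, limit=-6


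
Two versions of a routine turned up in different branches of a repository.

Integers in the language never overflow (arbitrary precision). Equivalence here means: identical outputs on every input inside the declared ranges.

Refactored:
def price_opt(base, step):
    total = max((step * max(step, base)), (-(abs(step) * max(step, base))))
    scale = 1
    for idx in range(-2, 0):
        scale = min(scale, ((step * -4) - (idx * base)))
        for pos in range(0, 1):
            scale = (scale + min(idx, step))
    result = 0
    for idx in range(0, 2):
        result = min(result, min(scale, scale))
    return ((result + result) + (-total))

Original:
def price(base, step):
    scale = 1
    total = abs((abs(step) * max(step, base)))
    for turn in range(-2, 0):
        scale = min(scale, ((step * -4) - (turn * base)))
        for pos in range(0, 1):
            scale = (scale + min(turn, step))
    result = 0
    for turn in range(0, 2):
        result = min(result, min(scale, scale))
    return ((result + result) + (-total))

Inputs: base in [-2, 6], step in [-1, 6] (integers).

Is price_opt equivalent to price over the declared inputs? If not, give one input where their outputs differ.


There is a counterexample at base=1, step=-1: -5 on one side, -3 on the other.
price: scale becomes 1; next total becomes 1; next at turn=-2:; next scale becomes 1; next at pos=0:; next scale becomes -1; next at turn=-1:; next scale becomes -1; next at pos=0:; next scale becomes -2; next result becomes 0; next at turn=0:; next result becomes -2; next at turn=1:; next result becomes -2; next final value -5
price_opt: total becomes -1; next scale becomes 1; next at idx=-2:; next scale becomes 1; next at pos=0:; next scale becomes -1; next at idx=-1:; next scale becomes -1; next at pos=0:; next scale becomes -2; next result becomes 0; next at idx=0:; next result becomes -2; next at idx=1:; next result becomes -2; next final value -3
verdict: not equivalent; witness: base=1, step=-1


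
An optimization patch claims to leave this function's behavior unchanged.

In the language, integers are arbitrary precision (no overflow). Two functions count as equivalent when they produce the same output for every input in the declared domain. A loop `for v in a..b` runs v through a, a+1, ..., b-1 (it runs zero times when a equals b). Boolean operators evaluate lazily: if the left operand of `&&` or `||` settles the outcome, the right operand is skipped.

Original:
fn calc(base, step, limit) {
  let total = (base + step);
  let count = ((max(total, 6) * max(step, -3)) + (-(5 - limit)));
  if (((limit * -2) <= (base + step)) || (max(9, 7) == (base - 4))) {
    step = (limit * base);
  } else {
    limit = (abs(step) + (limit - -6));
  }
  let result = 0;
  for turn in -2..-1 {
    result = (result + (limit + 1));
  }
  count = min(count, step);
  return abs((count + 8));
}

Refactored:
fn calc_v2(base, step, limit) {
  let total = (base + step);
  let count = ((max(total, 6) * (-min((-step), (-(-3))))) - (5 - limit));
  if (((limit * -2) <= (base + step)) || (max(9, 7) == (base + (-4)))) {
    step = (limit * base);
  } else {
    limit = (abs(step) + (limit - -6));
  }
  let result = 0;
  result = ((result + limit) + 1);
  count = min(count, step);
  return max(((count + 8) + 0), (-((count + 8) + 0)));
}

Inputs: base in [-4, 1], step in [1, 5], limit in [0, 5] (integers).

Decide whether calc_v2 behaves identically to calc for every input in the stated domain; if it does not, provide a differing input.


The two are interchangeable: statement counts differ; and local variable names differ; and min/max/abs usage differs; and constant usage differs; and arithmetic usage differs; and loop structure differs, and every declared input agrees.
One worked example (base=-3, step=4, limit=3) — calc: total := 1 | count := 22 | (((limit * -2) <= (base + step)) || (max(9, 7) == (base - 4))): true | step := -9 | result := 0 | iter turn=-2: | result := 4 | count := -9 | result 1; calc_v2: total := 1 | count := 22 | (((limit * -2) <= (base + step)) || (max(9, 7) == (base + (-4)))): true | step := -9 | result := 0 | result := 4 | count := -9 | result 1; agreement on 1.
Sweeping the whole domain (180 inputs) finds no disagreement.
verdict: equivalent


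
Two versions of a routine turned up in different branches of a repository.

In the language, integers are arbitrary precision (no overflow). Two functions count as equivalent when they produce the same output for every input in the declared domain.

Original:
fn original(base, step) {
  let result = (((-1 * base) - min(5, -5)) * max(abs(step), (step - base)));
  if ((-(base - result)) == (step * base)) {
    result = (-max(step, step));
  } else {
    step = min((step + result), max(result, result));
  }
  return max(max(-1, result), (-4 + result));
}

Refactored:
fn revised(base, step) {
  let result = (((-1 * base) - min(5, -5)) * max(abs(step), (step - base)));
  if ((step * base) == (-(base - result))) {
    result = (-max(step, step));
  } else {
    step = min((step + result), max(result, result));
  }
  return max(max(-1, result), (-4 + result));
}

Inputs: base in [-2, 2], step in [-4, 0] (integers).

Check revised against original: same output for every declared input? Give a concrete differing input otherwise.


Changes here: same computation, different form; the full 25-point sweep finds no disagreement.
verdict: equivalent


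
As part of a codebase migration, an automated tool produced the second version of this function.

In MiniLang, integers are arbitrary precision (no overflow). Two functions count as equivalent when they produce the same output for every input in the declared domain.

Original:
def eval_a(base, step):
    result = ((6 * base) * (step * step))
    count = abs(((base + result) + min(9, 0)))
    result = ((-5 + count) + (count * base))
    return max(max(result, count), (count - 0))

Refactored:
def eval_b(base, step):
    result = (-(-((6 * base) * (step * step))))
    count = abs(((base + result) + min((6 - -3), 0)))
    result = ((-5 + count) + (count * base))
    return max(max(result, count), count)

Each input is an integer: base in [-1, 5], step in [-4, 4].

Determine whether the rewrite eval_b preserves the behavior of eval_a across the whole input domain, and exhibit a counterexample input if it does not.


The two are interchangeable: constant usage differs, and every declared input agrees.
Tracing base=1, step=-4: eval_a: result = 96; count = 97; result = 189; return 189 | eval_b: result = 96; count = 97; result = 189; return 189 — matching result 189.
Every one of the 63 inputs gives matching results.
verdict: equivalent


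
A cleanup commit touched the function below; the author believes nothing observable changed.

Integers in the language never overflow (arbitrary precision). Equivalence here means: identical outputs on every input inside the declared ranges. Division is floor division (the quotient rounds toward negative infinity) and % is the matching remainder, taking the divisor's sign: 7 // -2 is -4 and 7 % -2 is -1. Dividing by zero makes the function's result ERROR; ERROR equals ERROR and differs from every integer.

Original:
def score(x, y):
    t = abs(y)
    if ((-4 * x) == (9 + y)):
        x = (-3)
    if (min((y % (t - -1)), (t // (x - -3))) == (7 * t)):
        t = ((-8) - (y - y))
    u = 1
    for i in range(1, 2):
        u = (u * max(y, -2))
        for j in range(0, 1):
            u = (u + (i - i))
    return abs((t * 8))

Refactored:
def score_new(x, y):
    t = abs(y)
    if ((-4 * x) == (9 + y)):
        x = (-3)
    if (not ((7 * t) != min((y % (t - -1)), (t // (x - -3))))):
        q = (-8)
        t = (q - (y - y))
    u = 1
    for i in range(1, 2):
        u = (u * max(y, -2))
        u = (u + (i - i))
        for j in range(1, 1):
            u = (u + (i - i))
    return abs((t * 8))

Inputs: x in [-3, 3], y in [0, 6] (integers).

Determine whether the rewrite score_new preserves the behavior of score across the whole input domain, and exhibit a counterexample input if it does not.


Equivalent — the differences include statement counts differ; local variable names differ; loop structure differs; arithmetic usage differs; comparison usage differs; boolean connective usage differs, yet no declared input distinguishes the two.
Spot check at x=3, y=5 — score: t = 5; ((-4 * x) == (9 + y)) -> false; (min((y % (t - -1)), (t // (x - -3))) == (7 * t)) -> false; u = 1; [i=1]; u = 5; [j=0]; u = 5; return 40. score_new: t = 5; ((-4 * x) == (9 + y)) -> false; (not ((7 * t) != min((y % (t - -1)), (t // (x - -3))))) -> false; u = 1; [i=1]; u = 5; u = 5; the j loop: no iterations; return 40. Both give 40.
Every one of the 49 inputs gives matching results.
verdict: equivalent


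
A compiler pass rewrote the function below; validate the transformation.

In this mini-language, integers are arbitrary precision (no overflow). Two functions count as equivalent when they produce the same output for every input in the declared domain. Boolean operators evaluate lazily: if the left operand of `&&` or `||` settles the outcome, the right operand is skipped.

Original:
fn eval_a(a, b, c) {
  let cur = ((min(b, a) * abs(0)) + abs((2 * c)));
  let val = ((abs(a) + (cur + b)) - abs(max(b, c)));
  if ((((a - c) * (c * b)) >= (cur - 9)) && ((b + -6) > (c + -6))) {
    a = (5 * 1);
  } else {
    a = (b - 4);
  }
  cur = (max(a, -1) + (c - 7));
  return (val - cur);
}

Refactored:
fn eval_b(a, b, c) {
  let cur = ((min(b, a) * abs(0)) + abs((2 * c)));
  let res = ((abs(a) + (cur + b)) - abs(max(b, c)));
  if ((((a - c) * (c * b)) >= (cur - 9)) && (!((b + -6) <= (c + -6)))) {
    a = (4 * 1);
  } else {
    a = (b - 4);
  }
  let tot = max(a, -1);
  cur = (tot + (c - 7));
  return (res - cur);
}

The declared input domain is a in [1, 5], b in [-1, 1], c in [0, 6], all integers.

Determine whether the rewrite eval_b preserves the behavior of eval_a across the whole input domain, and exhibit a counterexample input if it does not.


The rewrite breaks on a=1, b=1, c=0, where the results are 3 and 4.
eval_a: cur becomes 0; next val becomes 1; next ((((a - c) * (c * b)) >= (cur - 9)) && ((b + -6) > (c + -6))) evaluates to true; next a becomes 5; next cur becomes -2; next final value 3
eval_b: cur becomes 0; next res becomes 1; next ((((a - c) * (c * b)) >= (cur - 9)) && (!((b + -6) <= (c + -6)))) evaluates to true; next a becomes 4; next tot becomes 4; next cur becomes -3; next final value 4
verdict: not equivalent; witness: a=1, b=1, c=0
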